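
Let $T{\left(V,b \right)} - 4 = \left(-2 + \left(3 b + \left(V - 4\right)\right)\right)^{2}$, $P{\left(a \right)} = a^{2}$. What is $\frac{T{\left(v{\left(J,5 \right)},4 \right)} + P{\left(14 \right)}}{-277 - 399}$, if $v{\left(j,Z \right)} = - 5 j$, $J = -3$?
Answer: $- \frac{641}{676} \approx -0.94823$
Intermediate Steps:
$T{\left(V,b \right)} = 4 + \left(-6 + V + 3 b\right)^{2}$ ($T{\left(V,b \right)} = 4 + \left(-2 + \left(3 b + \left(V - 4\right)\right)\right)^{2} = 4 + \left(-2 + \left(3 b + \left(-4 + V\right)\right)\right)^{2} = 4 + \left(-2 + \left(-4 + V + 3 b\right)\right)^{2} = 4 + \left(-6 + V + 3 b\right)^{2}$)
$\frac{T{\left(v{\left(J,5 \right)},4 \right)} + P{\left(14 \right)}}{-277 - 399} = \frac{\left(4 + \left(-6 - -15 + 3 \cdot 4\right)^{2}\right) + 14^{2}}{-277 - 399} = \frac{\left(4 + \left(-6 + 15 + 12\right)^{2}\right) + 196}{-676} = \left(\left(4 + 21^{2}\right) + 196\right) \left(- \frac{1}{676}\right) = \left(\left(4 + 441\right) + 196\right) \left(- \frac{1}{676}\right) = \left(445 + 196\right) \left(- \frac{1}{676}\right) = 641 \left(- \frac{1}{676}\right) = - \frac{641}{676}$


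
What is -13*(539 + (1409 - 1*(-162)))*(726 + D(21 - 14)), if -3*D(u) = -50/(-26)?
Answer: -59689790/3 ≈ -1.9897e+7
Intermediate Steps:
D(u) = -25/39 (D(u) = -(-50)/(3*(-26)) = -(-50)*(-1)/(3*26) = -1/3*25/13 = -25/39)
-13*(539 + (1409 - 1*(-162)))*(726 + D(21 - 14)) = -13*(539 + (1409 - 1*(-162)))*(726 - 25/39) = -13*(539 + (1409 + 162))*28289/39 = -13*(539 + 1571)*28289/39 = -27430*28289/39 = -13*59689790/39 = -59689790/3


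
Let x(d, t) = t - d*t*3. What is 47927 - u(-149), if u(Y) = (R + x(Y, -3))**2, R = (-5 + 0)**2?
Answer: -1691834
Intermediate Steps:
x(d, t) = t - 3*d*t
R = 25 (R = (-5)**2 = 25)
u(Y) = (22 + 9*Y)**2 (u(Y) = (25 - 3*(1 - 3*Y))**2 = (25 + (-3 + 9*Y))**2 = (22 + 9*Y)**2)
47927 - u(-149) = 47927 - (22 + 9*(-149))**2 = 47927 - (22 - 1341)**2 = 47927 - 1*(-1319)**2 = 47927 - 1*1739761 = 47927 - 1739761 = -1691834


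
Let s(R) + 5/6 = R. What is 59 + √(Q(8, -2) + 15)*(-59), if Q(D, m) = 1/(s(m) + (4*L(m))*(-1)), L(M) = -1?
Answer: 59 - 59*√777/7 ≈ -175.94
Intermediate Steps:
s(R) = -⅚ + R
Q(D, m) = 1/(19/6 + m) (Q(D, m) = 1/((-⅚ + m) + (4*(-1))*(-1)) = 1/((-⅚ + m) - 4*(-1)) = 1/((-⅚ + m) + 4) = 1/(19/6 + m))
59 + √(Q(8, -2) + 15)*(-59) = 59 + √(6/(19 + 6*(-2)) + 15)*(-59) = 59 + √(6/(19 - 12) + 15)*(-59) = 59 + √(6/7 + 15)*(-59) = 59 + √(111/7)*(-59) = 59 + (√777/7)*(-59) = 59 - 59*√777/7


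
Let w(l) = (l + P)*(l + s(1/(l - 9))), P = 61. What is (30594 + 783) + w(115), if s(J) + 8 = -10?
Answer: 48449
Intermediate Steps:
s(J) = -18 (s(J) = -8 - 10 = -18)
w(l) = (-18 + l)*(61 + l) (w(l) = (l + 61)*(l - 18) = (61 + l)*(-18 + l) = (-18 + l)*(61 + l))
(30594 + 783) + w(115) = (30594 + 783) + (-1098 + 115² + 43*115) = 31377 + (-1098 + 13225 + 4945) = 31377 + 17072 = 48449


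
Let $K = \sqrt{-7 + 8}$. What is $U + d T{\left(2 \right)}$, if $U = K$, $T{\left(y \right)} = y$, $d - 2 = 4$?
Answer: $13$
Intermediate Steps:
$d = 6$ ($d = 2 + 4 = 6$)
$K = 1$ ($K = \sqrt{1} = 1$)
$U = 1$
$U + d T{\left(2 \right)} = 1 + 6 \cdot 2 = 1 + 12 = 13$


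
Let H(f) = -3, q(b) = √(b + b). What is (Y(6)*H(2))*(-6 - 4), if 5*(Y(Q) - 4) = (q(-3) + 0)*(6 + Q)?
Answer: 120 + 72*I*√6 ≈ 120.0 + 176.36*I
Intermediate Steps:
q(b) = √2*√b (q(b) = √(2*b) = √2*√b)
Y(Q) = 4 + I*√6*(6 + Q)/5 (Y(Q) = 4 + ((√2*√(-3) + 0)*(6 + Q))/5 = 4 + ((√2*(I*√3) + 0)*(6 + Q))/5 = 4 + ((I*√6 + 0)*(6 + Q))/5 = 4 + ((I*√6)*(6 + Q))/5 = 4 + (I*√6*(6 + Q))/5 = 4 + I*√6*(6 + Q)/5)
(Y(6)*H(2))*(-6 - 4) = ((4 + 6*I*√6/5 + (⅕)*I*6*√6)*(-3))*(-6 - 4) = ((4 + 6*I*√6/5 + 6*I*√6/5)*(-3))*(-10) = ((4 + 12*I*√6/5)*(-3))*(-10) = (-12 - 36*I*√6/5)*(-10) = 120 + 72*I*√6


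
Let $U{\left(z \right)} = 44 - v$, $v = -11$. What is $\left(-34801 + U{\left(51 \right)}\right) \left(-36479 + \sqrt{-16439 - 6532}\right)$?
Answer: $1267499334 - 34746 i \sqrt{22971} \approx 1.2675 \cdot 10^{9} - 5.2662 \cdot 10^{6} i$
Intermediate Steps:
$U{\left(z \right)} = 55$ ($U{\left(z \right)} = 44 - -11 = 44 + 11 = 55$)
$\left(-34801 + U{\left(51 \right)}\right) \left(-36479 + \sqrt{-16439 - 6532}\right) = \left(-34801 + 55\right) \left(-36479 + \sqrt{-16439 - 6532}\right) = - 34746 \left(-36479 + \sqrt{-22971}\right) = - 34746 \left(-36479 + i \sqrt{22971}\right) = 1267499334 - 34746 i \sqrt{22971}$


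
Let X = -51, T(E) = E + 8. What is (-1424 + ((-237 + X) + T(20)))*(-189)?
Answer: 318276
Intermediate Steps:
T(E) = 8 + E
(-1424 + ((-237 + X) + T(20)))*(-189) = (-1424 + ((-237 - 51) + (8 + 20)))*(-189) = (-1424 + (-288 + 28))*(-189) = (-1424 - 260)*(-189) = -1684*(-189) = 318276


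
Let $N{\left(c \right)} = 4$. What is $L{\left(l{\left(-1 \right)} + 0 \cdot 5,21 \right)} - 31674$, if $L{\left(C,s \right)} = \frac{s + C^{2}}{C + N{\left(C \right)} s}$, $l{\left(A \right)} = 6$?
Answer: $- \frac{950201}{30} \approx -31673.0$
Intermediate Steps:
$L{\left(C,s \right)} = \frac{s + C^{2}}{C + 4 s}$
$L{\left(l{\left(-1 \right)} + 0 \cdot 5,21 \right)} - 31674 = \frac{21 + \left(6 + 0 \cdot 5\right)^{2}}{\left(6 + 0 \cdot 5\right) + 4 \cdot 21} - 31674 = \frac{21 + \left(6 + 0\right)^{2}}{\left(6 + 0\right) + 84} - 31674 = \frac{21 + 6^{2}}{6 + 84} - 31674 = \frac{21 + 36}{90} - 31674 = \frac{1}{90} \cdot 57 - 31674 = \frac{19}{30} - 31674 = - \frac{950201}{30}$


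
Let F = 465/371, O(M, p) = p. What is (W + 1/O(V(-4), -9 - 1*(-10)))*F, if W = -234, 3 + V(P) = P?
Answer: -108345/371 ≈ -292.04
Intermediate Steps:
V(P) = -3 + P
F = 465/371 (F = 465*(1/371) = 465/371 ≈ 1.2534)
(W + 1/O(V(-4), -9 - 1*(-10)))*F = (-234 + 1/(-9 - 1*(-10)))*(465/371) = (-234 + 1/(-9 + 10))*(465/371) = (-234 + 1/1)*(465/371) = (-234 + 1)*(465/371) = -233*465/371 = -108345/371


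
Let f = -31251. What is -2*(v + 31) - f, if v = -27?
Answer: 31243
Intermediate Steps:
-2*(v + 31) - f = -2*(-27 + 31) - 1*(-31251) = -2*4 + 31251 = -8 + 31251 = 31243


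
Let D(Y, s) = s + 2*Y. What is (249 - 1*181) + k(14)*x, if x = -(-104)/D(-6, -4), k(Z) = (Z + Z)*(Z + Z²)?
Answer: -38152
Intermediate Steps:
k(Z) = 2*Z*(Z + Z²) (k(Z) = (2*Z)*(Z + Z²) = 2*Z*(Z + Z²))
x = -13/2 (x = -(-104)/(-4 + 2*(-6)) = -(-104)/(-4 - 12) = -(-104)/(-16) = -(-104)*(-1)/16 = -2*13/4 = -13/2 ≈ -6.5000)
(249 - 1*181) + k(14)*x = (249 - 1*181) + (2*14²*(1 + 14))*(-13/2) = (249 - 181) + (2*196*15)*(-13/2) = 68 + 5880*(-13/2) = 68 - 38220 = -38152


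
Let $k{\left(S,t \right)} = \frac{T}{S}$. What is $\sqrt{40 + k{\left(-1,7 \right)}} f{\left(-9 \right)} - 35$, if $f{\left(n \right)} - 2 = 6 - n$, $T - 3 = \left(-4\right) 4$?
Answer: $-35 + 17 \sqrt{53} \approx 88.762$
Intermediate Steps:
$T = -13$ ($T = 3 - 16 = -13$)
$k{\left(S,t \right)} = - \frac{13}{S}$
$f{\left(n \right)} = 8 - n$ ($f{\left(n \right)} = 2 - \left(-6 + n\right) = 8 - n$)
$\sqrt{40 + k{\left(-1,7 \right)}} f{\left(-9 \right)} - 35 = \sqrt{40 - \frac{13}{-1}} \left(8 - -9\right) - 35 = \sqrt{40 - -13} \left(8 + 9\right) - 35 = \sqrt{40 + 13} \cdot 17 - 35 = \sqrt{53} \cdot 17 - 35 = 17 \sqrt{53} - 35 = -35 + 17 \sqrt{53}$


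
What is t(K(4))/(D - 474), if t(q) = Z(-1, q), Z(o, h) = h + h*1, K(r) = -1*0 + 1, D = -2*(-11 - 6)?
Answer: -1/220 ≈ -0.0045455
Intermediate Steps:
D = 34 (D = -2*(-17) = 34)
K(r) = 1 (K(r) = 0 + 1 = 1)
Z(o, h) = 2*h (Z(o, h) = h + h = 2*h)
t(q) = 2*q
t(K(4))/(D - 474) = (2*1)/(34 - 474) = 2/(-440) = 2*(-1/440) = -1/220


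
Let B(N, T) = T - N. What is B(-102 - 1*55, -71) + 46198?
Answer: 46284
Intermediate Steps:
B(-102 - 1*55, -71) + 46198 = (-71 - (-102 - 1*55)) + 46198 = (-71 - (-102 - 55)) + 46198 = (-71 - 1*(-157)) + 46198 = (-71 + 157) + 46198 = 86 + 46198 = 46284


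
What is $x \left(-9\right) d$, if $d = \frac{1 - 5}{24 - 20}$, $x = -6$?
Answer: $-54$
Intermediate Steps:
$d = -1$ ($d = - \frac{4}{4} = \left(-4\right) \frac{1}{4} = -1$)
$x \left(-9\right) d = \left(-6\right) \left(-9\right) \left(-1\right) = 54 \left(-1\right) = -54$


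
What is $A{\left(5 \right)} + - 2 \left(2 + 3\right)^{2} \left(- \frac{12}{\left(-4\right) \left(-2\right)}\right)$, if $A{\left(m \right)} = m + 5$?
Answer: $85$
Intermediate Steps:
$A{\left(m \right)} = 5 + m$
$A{\left(5 \right)} + - 2 \left(2 + 3\right)^{2} \left(- \frac{12}{\left(-4\right) \left(-2\right)}\right) = \left(5 + 5\right) + - 2 \left(2 + 3\right)^{2} \left(- \frac{12}{\left(-4\right) \left(-2\right)}\right) = 10 + - 2 \cdot 5^{2} \left(- \frac{12}{8}\right) = 10 + \left(-2\right) 25 \left(\left(-12\right) \frac{1}{8}\right) = 10 - -75 = 10 + 75 = 85$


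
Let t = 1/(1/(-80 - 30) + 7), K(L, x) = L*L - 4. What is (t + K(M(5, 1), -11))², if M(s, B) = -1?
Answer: 4826809/591361 ≈ 8.1622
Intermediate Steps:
K(L, x) = -4 + L² (K(L, x) = L² - 4 = -4 + L²)
t = 110/769 (t = 1/(1/(-110) + 7) = 1/(-1/110 + 7) = 1/(769/110) = 110/769 ≈ 0.14304)
(t + K(M(5, 1), -11))² = (110/769 + (-4 + (-1)²))² = (110/769 + (-4 + 1))² = (110/769 - 3)² = (-2197/769)² = 4826809/591361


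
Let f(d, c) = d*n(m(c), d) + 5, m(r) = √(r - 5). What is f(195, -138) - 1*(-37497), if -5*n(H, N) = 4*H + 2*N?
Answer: 22292 - 156*I*√143 ≈ 22292.0 - 1865.5*I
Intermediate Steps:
m(r) = √(-5 + r)
n(H, N) = -4*H/5 - 2*N/5 (n(H, N) = -(4*H + 2*N)/5 = -(2*N + 4*H)/5 = -4*H/5 - 2*N/5)
f(d, c) = 5 + d*(-4*√(-5 + c)/5 - 2*d/5) (f(d, c) = d*(-4*√(-5 + c)/5 - 2*d/5) + 5 = 5 + d*(-4*√(-5 + c)/5 - 2*d/5))
f(195, -138) - 1*(-37497) = (5 - ⅖*195*(195 + 2*√(-5 - 138))) - 1*(-37497) = (5 - ⅖*195*(195 + 2*√(-143))) + 37497 = (5 - ⅖*195*(195 + 2*(I*√143))) + 37497 = (5 - ⅖*195*(195 + 2*I*√143)) + 37497 = (5 + (-15210 - 156*I*√143)) + 37497 = (-15205 - 156*I*√143) + 37497 = 22292 - 156*I*√143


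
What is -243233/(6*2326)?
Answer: -243233/13956 ≈ -17.429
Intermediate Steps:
-243233/(6*2326) = -243233/13956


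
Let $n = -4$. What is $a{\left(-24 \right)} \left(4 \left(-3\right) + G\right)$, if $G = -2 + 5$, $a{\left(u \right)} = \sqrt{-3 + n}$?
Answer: $- 9 i \sqrt{7} \approx - 23.812 i$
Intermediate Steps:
$a{\left(u \right)} = i \sqrt{7}$ ($a{\left(u \right)} = \sqrt{-3 - 4} = \sqrt{-7} = i \sqrt{7}$)
$G = 3$
$a{\left(-24 \right)} \left(4 \left(-3\right) + G\right) = i \sqrt{7} \left(4 \left(-3\right) + 3\right) = i \sqrt{7} \left(-12 + 3\right) = i \sqrt{7} \left(-9\right) = - 9 i \sqrt{7}$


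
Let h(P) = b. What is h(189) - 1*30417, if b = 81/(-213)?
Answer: -2159634/71 ≈ -30417.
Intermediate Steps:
b = -27/71 (b = 81*(-1/213) = -27/71 ≈ -0.38028)
h(P) = -27/71
h(189) - 1*30417 = -27/71 - 1*30417 = -27/71 - 30417 = -2159634/71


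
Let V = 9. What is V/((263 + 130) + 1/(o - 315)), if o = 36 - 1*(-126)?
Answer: 1377/60128 ≈ 0.022901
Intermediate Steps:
o = 162 (o = 36 + 126 = 162)
V/((263 + 130) + 1/(o - 315)) = 9/((263 + 130) + 1/(162 - 315)) = 9/(393 + 1/(-153)) = 9/(393 - 1/153) = 9/(60128/153) = 9*(153/60128) = 1377/60128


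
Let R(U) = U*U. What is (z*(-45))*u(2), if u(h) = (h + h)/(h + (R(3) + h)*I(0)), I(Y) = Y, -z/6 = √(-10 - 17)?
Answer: 1620*I*√3 ≈ 2805.9*I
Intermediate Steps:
z = -18*I*√3 (z = -6*√(-10 - 17) = -18*I*√3 ≈ -31.177*I)
R(U) = U²
u(h) = 2 (u(h) = (h + h)/(h + (3² + h)*0) = (2*h)/(h + (9 + h)*0) = (2*h)/(h + 0) = (2*h)/h = 2)
(z*(-45))*u(2) = (-18*I*√3*(-45))*2 = (810*I*√3)*2 = 1620*I*√3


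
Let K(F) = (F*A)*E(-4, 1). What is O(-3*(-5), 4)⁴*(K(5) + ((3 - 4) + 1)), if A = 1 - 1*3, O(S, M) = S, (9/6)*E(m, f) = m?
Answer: 1350000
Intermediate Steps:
E(m, f) = 2*m/3
A = -2 (A = 1 - 3 = -2)
K(F) = 16*F/3 (K(F) = (F*(-2))*((⅔)*(-4)) = -2*F*(-8/3) = 16*F/3)
O(-3*(-5), 4)⁴*(K(5) + ((3 - 4) + 1)) = (-3*(-5))⁴*((16/3)*5 + ((3 - 4) + 1)) = 15⁴*(80/3 + (-1 + 1)) = 50625*(80/3 + 0) = 50625*(80/3) = 1350000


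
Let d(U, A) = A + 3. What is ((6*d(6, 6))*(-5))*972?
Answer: -262440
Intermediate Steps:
d(U, A) = 3 + A
((6*d(6, 6))*(-5))*972 = ((6*(3 + 6))*(-5))*972 = ((6*9)*(-5))*972 = (54*(-5))*972 = -270*972 = -262440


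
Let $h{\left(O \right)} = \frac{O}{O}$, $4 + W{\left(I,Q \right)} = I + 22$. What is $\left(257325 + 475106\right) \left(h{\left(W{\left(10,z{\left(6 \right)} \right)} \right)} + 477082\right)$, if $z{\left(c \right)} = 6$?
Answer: $349430378773$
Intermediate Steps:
$W{\left(I,Q \right)} = 18 + I$ ($W{\left(I,Q \right)} = -4 + \left(I + 22\right) = -4 + \left(22 + I\right) = 18 + I$)
$h{\left(O \right)} = 1$
$\left(257325 + 475106\right) \left(h{\left(W{\left(10,z{\left(6 \right)} \right)} \right)} + 477082\right) = \left(257325 + 475106\right) \left(1 + 477082\right) = 732431 \cdot 477083 = 349430378773$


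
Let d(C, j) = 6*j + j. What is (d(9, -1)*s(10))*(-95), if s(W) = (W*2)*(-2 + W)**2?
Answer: 851200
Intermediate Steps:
d(C, j) = 7*j
s(W) = 2*W*(-2 + W)**2 (s(W) = (2*W)*(-2 + W)**2 = 2*W*(-2 + W)**2)
(d(9, -1)*s(10))*(-95) = ((7*(-1))*(2*10*(-2 + 10)**2))*(-95) = -14*10*8**2*(-95) = -14*10*64*(-95) = -7*1280*(-95) = -8960*(-95) = 851200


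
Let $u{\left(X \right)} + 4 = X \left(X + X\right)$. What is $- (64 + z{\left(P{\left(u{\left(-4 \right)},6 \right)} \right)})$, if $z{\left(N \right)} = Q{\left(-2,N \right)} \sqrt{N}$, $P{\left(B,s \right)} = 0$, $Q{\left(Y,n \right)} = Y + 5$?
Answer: $-64$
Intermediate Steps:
$Q{\left(Y,n \right)} = 5 + Y$
$u{\left(X \right)} = -4 + 2 X^{2}$ ($u{\left(X \right)} = -4 + X \left(X + X\right) = -4 + X 2 X = -4 + 2 X^{2}$)
$z{\left(N \right)} = 3 \sqrt{N}$ ($z{\left(N \right)} = \left(5 - 2\right) \sqrt{N} = 3 \sqrt{N}$)
$- (64 + z{\left(P{\left(u{\left(-4 \right)},6 \right)} \right)}) = - (64 + 3 \sqrt{0}) = - (64 + 3 \cdot 0) = - (64 + 0) = \left(-1\right) 64 = -64$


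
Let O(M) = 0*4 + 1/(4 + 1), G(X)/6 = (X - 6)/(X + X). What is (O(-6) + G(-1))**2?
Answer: 11236/25 ≈ 449.44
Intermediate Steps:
G(X) = 3*(-6 + X)/X (G(X) = 6*((X - 6)/(X + X)) = 6*((-6 + X)/((2*X))) = 6*((-6 + X)*(1/(2*X))) = 6*((-6 + X)/(2*X)) = 3*(-6 + X)/X)
O(M) = 1/5 (O(M) = 0 + 1/5 = 1/5)
(O(-6) + G(-1))**2 = (1/5 + (3 - 18/(-1)))**2 = (1/5 + (3 - 18*(-1)))**2 = (1/5 + (3 + 18))**2 = (1/5 + 21)**2 = (106/5)**2 = 11236/25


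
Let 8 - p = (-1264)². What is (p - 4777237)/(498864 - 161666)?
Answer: -6374925/337198 ≈ -18.906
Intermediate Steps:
p = -1597688 (p = 8 - 1*(-1264)² = 8 - 1*1597696 = 8 - 1597696 = -1597688)
(p - 4777237)/(498864 - 161666) = (-1597688 - 4777237)/(498864 - 161666) = -6374925/337198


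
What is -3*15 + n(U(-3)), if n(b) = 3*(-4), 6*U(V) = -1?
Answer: -57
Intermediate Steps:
U(V) = -1/6 (U(V) = (1/6)*(-1) = -1/6)
n(b) = -12
-3*15 + n(U(-3)) = -3*15 - 12 = -45 - 12 = -57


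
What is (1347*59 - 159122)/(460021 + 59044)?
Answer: -79649/519065 ≈ -0.15345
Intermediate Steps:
(1347*59 - 159122)/(460021 + 59044) = (79473 - 159122)/519065 = -79649*1/519065 = -79649/519065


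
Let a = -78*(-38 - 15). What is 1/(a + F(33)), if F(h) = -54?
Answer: 1/4080 ≈ 0.00024510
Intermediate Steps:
a = 4134 (a = -78*(-53) = 4134)
1/(a + F(33)) = 1/(4134 - 54) = 1/4080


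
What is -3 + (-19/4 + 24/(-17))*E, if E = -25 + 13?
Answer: 1206/17 ≈ 70.941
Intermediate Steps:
E = -12
-3 + (-19/4 + 24/(-17))*E = -3 + (-19/4 + 24/(-17))*(-12) = -3 + (-19*1/4 + 24*(-1/17))*(-12) = -3 + (-19/4 - 24/17)*(-12) = -3 - 419/68*(-12) = -3 + 1257/17 = 1206/17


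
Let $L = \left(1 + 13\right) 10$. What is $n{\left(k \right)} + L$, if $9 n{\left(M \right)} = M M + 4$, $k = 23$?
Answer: $\frac{1793}{9} \approx 199.22$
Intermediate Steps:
$L = 140$ ($L = 14 \cdot 10 = 140$)
$n{\left(M \right)} = \frac{4}{9} + \frac{M^{2}}{9}$ ($n{\left(M \right)} = \frac{M M + 4}{9} = \frac{M^{2} + 4}{9} = \frac{4 + M^{2}}{9} = \frac{4}{9} + \frac{M^{2}}{9}$)
$n{\left(k \right)} + L = \left(\frac{4}{9} + \frac{23^{2}}{9}\right) + 140 = \left(\frac{4}{9} + \frac{1}{9} \cdot 529\right) + 140 = \left(\frac{4}{9} + \frac{529}{9}\right) + 140 = \frac{533}{9} + 140 = \frac{1793}{9}$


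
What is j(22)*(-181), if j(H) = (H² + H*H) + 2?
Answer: -175570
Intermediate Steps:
j(H) = 2 + 2*H² (j(H) = (H² + H²) + 2 = 2*H² + 2 = 2 + 2*H²)
j(22)*(-181) = (2 + 2*22²)*(-181) = (2 + 2*484)*(-181) = (2 + 968)*(-181) = 970*(-181) = -175570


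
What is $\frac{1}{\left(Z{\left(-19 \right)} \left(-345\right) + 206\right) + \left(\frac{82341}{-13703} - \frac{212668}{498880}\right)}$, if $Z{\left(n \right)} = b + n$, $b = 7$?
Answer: $\frac{1709038160}{7416481726439} \approx 0.00023044$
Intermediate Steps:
$Z{\left(n \right)} = 7 + n$
$\frac{1}{\left(Z{\left(-19 \right)} \left(-345\right) + 206\right) + \left(\frac{82341}{-13703} - \frac{212668}{498880}\right)} = \frac{1}{\left(\left(7 - 19\right) \left(-345\right) + 206\right) + \left(\frac{82341}{-13703} - \frac{212668}{498880}\right)} = \frac{1}{\left(\left(-12\right) \left(-345\right) + 206\right) + \left(82341 \left(- \frac{1}{13703}\right) - \frac{53167}{124720}\right)} = \frac{1}{\left(4140 + 206\right) - \frac{10998116921}{1709038160}} = \frac{1}{4346 - \frac{10998116921}{1709038160}} = \frac{1}{\frac{7416481726439}{1709038160}} = \frac{1709038160}{7416481726439}$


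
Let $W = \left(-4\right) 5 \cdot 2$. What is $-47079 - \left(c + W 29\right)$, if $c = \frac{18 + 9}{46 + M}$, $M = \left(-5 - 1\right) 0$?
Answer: $- \frac{2112301}{46} \approx -45920.0$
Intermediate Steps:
$M = 0$ ($M = \left(-6\right) 0 = 0$)
$W = -40$ ($W = \left(-20\right) 2 = -40$)
$c = \frac{27}{46}$ ($c = \frac{18 + 9}{46 + 0} = \frac{27}{46} \approx 0.58696$)
$-47079 - \left(c + W 29\right) = -47079 - \left(\frac{27}{46} - 1160\right) = -47079 - - \frac{53333}{46} = -47079 + \frac{53333}{46} = - \frac{2112301}{46}$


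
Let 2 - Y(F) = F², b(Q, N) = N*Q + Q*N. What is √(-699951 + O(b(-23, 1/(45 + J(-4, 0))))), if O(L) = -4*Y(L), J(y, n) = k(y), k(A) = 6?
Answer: I*√1820584895/51 ≈ 836.63*I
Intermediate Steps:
J(y, n) = 6
b(Q, N) = 2*N*Q (b(Q, N) = N*Q + N*Q = 2*N*Q)
Y(F) = 2 - F²
O(L) = -8 + 4*L² (O(L) = -4*(2 - L²) = -8 + 4*L²)
√(-699951 + O(b(-23, 1/(45 + J(-4, 0))))) = √(-699951 + (-8 + 4*(2*(-23)/(45 + 6))²)) = √(-699951 + (-8 + 4*(2*(-23)/51)²)) = √(-699951 + (-8 + 4*(2*(1/51)*(-23))²)) = √(-699951 + (-8 + 4*(-46/51)²)) = √(-699951 + (-8 + 4*(2116/2601))) = √(-699951 + (-8 + 8464/2601)) = √(-699951 - 12344/2601) = √(-1820584895/2601) = I*√1820584895/51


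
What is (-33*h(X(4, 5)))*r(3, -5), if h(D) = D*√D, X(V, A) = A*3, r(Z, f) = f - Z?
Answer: 3960*√15 ≈ 15337.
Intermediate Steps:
X(V, A) = 3*A
h(D) = D^(3/2)
(-33*h(X(4, 5)))*r(3, -5) = (-33*15*√15)*(-5 - 1*3) = (-495*√15)*(-5 - 3) = -495*√15*(-8) = 3960*√15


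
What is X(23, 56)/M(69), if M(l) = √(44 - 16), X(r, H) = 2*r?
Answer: 23*√7/7 ≈ 8.6932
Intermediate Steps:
M(l) = 2*√7 (M(l) = √28 = 2*√7)
X(23, 56)/M(69) = (2*23)/((2*√7)) = 46*(√7/14) = 23*√7/7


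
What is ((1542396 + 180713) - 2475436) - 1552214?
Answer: -2304541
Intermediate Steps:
((1542396 + 180713) - 2475436) - 1552214 = (1723109 - 2475436) - 1552214 = -752327 - 1552214 = -2304541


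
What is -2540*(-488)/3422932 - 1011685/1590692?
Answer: -372808603145/1361207637236 ≈ -0.27388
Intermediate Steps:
-2540*(-488)/3422932 - 1011685/1590692 = 1239520*(1/3422932) - 1011685*1/1590692 = 309880/855733 - 1011685/1590692 = -372808603145/1361207637236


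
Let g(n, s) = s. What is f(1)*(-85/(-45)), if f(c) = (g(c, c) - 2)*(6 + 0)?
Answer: -34/3 ≈ -11.333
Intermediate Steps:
f(c) = -12 + 6*c (f(c) = (c - 2)*(6 + 0) = (-2 + c)*6 = -12 + 6*c)
f(1)*(-85/(-45)) = (-12 + 6*1)*(-85/(-45)) = (-12 + 6)*(-85*(-1/45)) = -6*17/9 = -34/3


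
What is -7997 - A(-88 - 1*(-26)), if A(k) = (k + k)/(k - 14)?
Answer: -151974/19 ≈ -7998.6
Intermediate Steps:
A(k) = 2*k/(-14 + k) (A(k) = (2*k)/(-14 + k) = 2*k/(-14 + k))
-7997 - A(-88 - 1*(-26)) = -7997 - 2*(-88 - 1*(-26))/(-14 + (-88 - 1*(-26))) = -7997 - 2*(-88 + 26)/(-14 + (-88 + 26)) = -7997 - 2*(-62)/(-14 - 62) = -7997 - 2*(-62)/(-76) = -7997 - 2*(-62)*(-1)/76 = -7997 - 1*31/19 = -7997 - 31/19 = -151974/19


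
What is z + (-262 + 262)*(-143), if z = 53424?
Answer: 53424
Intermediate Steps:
z + (-262 + 262)*(-143) = 53424 + (-262 + 262)*(-143) = 53424 + 0*(-143) = 53424 + 0 = 53424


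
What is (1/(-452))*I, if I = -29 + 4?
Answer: 25/452 ≈ 0.055310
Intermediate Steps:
I = -25
(1/(-452))*I = (1/(-452))*(-25) = (1*(-1/452))*(-25) = -1/452*(-25) = 25/452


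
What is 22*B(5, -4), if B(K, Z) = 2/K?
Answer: 44/5 ≈ 8.8000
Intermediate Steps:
22*B(5, -4) = 22*(2/5) = 22*(2*(⅕)) = 22*(⅖) = 44/5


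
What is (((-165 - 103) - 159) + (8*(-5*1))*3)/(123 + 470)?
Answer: -547/593 ≈ -0.92243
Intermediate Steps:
(((-165 - 103) - 159) + (8*(-5*1))*3)/(123 + 470) = ((-268 - 159) + (8*(-5))*3)/593 = (-427 - 40*3)*(1/593) = (-427 - 120)*(1/593) = -547*1/593 = -547/593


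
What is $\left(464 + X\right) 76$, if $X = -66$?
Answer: $30248$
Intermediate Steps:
$\left(464 + X\right) 76 = \left(464 - 66\right) 76 = 398 \cdot 76 = 30248$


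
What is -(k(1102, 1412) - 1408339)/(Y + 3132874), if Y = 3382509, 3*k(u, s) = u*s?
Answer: 2668993/19546149 ≈ 0.13655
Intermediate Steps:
k(u, s) = s*u/3 (k(u, s) = (u*s)/3 = (s*u)/3 = s*u/3)
-(k(1102, 1412) - 1408339)/(Y + 3132874) = -((⅓)*1412*1102 - 1408339)/(3382509 + 3132874) = -(1556024/3 - 1408339)/6515383 = -(-2668993)/(3*6515383) = -1*(-2668993/19546149) = 2668993/19546149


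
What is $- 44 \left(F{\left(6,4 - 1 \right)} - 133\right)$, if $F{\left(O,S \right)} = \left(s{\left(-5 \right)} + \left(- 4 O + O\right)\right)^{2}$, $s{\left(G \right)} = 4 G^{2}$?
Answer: $-290004$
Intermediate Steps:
$F{\left(O,S \right)} = \left(100 - 3 O\right)^{2}$ ($F{\left(O,S \right)} = \left(4 \left(-5\right)^{2} + \left(- 4 O + O\right)\right)^{2} = \left(4 \cdot 25 - 3 O\right)^{2} = \left(100 - 3 O\right)^{2}$)
$- 44 \left(F{\left(6,4 - 1 \right)} - 133\right) = - 44 \left(\left(-100 + 3 \cdot 6\right)^{2} - 133\right) = - 44 \left(\left(-100 + 18\right)^{2} - 133\right) = - 44 \left(\left(-82\right)^{2} - 133\right) = - 44 \left(6724 - 133\right) = \left(-44\right) 6591 = -290004$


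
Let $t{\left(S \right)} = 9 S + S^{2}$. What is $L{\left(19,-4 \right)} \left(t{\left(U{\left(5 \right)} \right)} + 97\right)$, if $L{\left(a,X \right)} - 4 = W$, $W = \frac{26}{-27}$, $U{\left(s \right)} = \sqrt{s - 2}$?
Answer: $\frac{8200}{27} + \frac{82 \sqrt{3}}{3} \approx 351.05$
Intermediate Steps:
$U{\left(s \right)} = \sqrt{-2 + s}$
$t{\left(S \right)} = S^{2} + 9 S$
$W = - \frac{26}{27}$ ($W = 26 \left(- \frac{1}{27}\right) = - \frac{26}{27} \approx -0.96296$)
$L{\left(a,X \right)} = \frac{82}{27}$ ($L{\left(a,X \right)} = 4 - \frac{26}{27} = \frac{82}{27}$)
$L{\left(19,-4 \right)} \left(t{\left(U{\left(5 \right)} \right)} + 97\right) = \frac{82 \left(\sqrt{-2 + 5} \left(9 + \sqrt{-2 + 5}\right) + 97\right)}{27} = \frac{82 \left(\sqrt{3} \left(9 + \sqrt{3}\right) + 97\right)}{27} = \frac{82 \left(97 + \sqrt{3} \left(9 + \sqrt{3}\right)\right)}{27} = \frac{7954}{27} + \frac{82 \sqrt{3} \left(9 + \sqrt{3}\right)}{27}$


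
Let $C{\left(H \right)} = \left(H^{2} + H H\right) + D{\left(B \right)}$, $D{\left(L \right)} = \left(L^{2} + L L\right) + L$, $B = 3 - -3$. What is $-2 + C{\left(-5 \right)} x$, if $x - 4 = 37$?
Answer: $5246$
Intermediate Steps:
$B = 6$ ($B = 3 + 3 = 6$)
$x = 41$ ($x = 4 + 37 = 41$)
$D{\left(L \right)} = L + 2 L^{2}$ ($D{\left(L \right)} = \left(L^{2} + L^{2}\right) + L = 2 L^{2} + L = L + 2 L^{2}$)
$C{\left(H \right)} = 78 + 2 H^{2}$ ($C{\left(H \right)} = \left(H^{2} + H H\right) + 6 \left(1 + 2 \cdot 6\right) = \left(H^{2} + H^{2}\right) + 6 \left(1 + 12\right) = 2 H^{2} + 6 \cdot 13 = 2 H^{2} + 78 = 78 + 2 H^{2}$)
$-2 + C{\left(-5 \right)} x = -2 + \left(78 + 2 \left(-5\right)^{2}\right) 41 = -2 + \left(78 + 2 \cdot 25\right) 41 = -2 + \left(78 + 50\right) 41 = -2 + 128 \cdot 41 = -2 + 5248 = 5246$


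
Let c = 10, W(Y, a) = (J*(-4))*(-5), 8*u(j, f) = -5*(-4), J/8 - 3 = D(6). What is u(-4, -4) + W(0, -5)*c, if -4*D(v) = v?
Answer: 4805/2 ≈ 2402.5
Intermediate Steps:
D(v) = -v/4
J = 12 (J = 24 + 8*(-1/4*6) = 24 + 8*(-3/2) = 24 - 12 = 12)
u(j, f) = 5/2 (u(j, f) = (-5*(-4))/8 = (1/8)*20 = 5/2)
W(Y, a) = 240 (W(Y, a) = (12*(-4))*(-5) = -48*(-5) = 240)
u(-4, -4) + W(0, -5)*c = 5/2 + 240*10 = 5/2 + 2400 = 4805/2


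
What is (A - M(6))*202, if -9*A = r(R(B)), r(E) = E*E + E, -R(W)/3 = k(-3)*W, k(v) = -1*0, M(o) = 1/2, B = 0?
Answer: -101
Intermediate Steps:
M(o) = ½ (M(o) = 1*(½) = ½)
k(v) = 0
R(W) = 0 (R(W) = -0*W = -3*0 = 0)
r(E) = E + E² (r(E) = E² + E = E + E²)
A = 0 (A = -0*(1 + 0) = -0 = -⅑*0 = 0)
(A - M(6))*202 = (0 - 1*½)*202 = (0 - ½)*202 = -½*202 = -101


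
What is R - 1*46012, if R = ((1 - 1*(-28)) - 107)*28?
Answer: -48196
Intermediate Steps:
R = -2184 (R = ((1 + 28) - 107)*28 = (29 - 107)*28 = -78*28 = -2184)
R - 1*46012 = -2184 - 1*46012 = -2184 - 46012 = -48196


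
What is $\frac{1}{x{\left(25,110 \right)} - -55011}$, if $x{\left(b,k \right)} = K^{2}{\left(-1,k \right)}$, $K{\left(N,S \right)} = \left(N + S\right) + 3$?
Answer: $\frac{1}{67555} \approx 1.4803 \cdot 10^{-5}$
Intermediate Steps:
$K{\left(N,S \right)} = 3 + N + S$
$x{\left(b,k \right)} = \left(2 + k\right)^{2}$ ($x{\left(b,k \right)} = \left(3 - 1 + k\right)^{2} = \left(2 + k\right)^{2}$)
$\frac{1}{x{\left(25,110 \right)} - -55011} = \frac{1}{\left(2 + 110\right)^{2} - -55011} = \frac{1}{112^{2} + 55011} = \frac{1}{12544 + 55011} = \frac{1}{67555}$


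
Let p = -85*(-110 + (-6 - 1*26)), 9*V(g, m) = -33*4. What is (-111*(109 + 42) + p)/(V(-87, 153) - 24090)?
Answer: 14073/72314 ≈ 0.19461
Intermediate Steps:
V(g, m) = -44/3 (V(g, m) = (-33*4)/9 = (⅑)*(-132) = -44/3)
p = 12070 (p = -85*(-110 + (-6 - 26)) = -85*(-110 - 32) = -85*(-142) = 12070)
(-111*(109 + 42) + p)/(V(-87, 153) - 24090) = (-111*(109 + 42) + 12070)/(-44/3 - 24090) = (-111*151 + 12070)/(-72314/3) = (-16761 + 12070)*(-3/72314) = -4691*(-3/72314) = 14073/72314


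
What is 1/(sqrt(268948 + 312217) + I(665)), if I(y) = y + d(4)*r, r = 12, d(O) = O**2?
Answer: 857/153284 - sqrt(581165)/153284 ≈ 0.00061753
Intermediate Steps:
I(y) = 192 + y (I(y) = y + 4**2*12 = y + 16*12 = y + 192 = 192 + y)
1/(sqrt(268948 + 312217) + I(665)) = 1/(sqrt(268948 + 312217) + (192 + 665)) = 1/(sqrt(581165) + 857) = 1/(857 + sqrt(581165))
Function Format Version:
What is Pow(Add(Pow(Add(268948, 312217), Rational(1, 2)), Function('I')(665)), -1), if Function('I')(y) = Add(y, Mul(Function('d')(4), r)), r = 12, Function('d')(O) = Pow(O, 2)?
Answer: Add(Rational(857, 153284), Mul(Rational(-1, 153284), Pow(581165, Rational(1, 2)))) ≈ 0.00061753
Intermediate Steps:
Function('I')(y) = Add(192, y) (Function('I')(y) = Add(y, Mul(Pow(4, 2), 12)) = Add(y, Mul(16, 12)) = Add(y, 192) = Add(192, y))
Pow(Add(Pow(Add(268948, 312217), Rational(1, 2)), Function('I')(665)), -1) = Pow(Add(Pow(Add(268948, 312217), Rational(1, 2)), Add(192, 665)), -1) = Pow(Add(Pow(581165, Rational(1, 2)), 857), -1) = Pow(Add(857, Pow(581165, Rational(1, 2))), -1)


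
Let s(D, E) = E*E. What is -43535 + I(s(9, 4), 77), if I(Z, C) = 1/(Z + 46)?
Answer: -2699169/62 ≈ -43535.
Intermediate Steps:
s(D, E) = E²
I(Z, C) = 1/(46 + Z)
-43535 + I(s(9, 4), 77) = -43535 + 1/(46 + 4²) = -43535 + 1/(46 + 16) = -43535 + 1/62 = -2699169/62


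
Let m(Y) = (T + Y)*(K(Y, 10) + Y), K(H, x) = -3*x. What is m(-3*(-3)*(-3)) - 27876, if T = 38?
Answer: -28503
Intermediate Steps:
m(Y) = (-30 + Y)*(38 + Y) (m(Y) = (38 + Y)*(-3*10 + Y) = (38 + Y)*(-30 + Y) = (-30 + Y)*(38 + Y))
m(-3*(-3)*(-3)) - 27876 = (-1140 + (-3*(-3)*(-3))² + 8*(-3*(-3)*(-3))) - 27876 = (-1140 + (9*(-3))² + 8*(9*(-3))) - 27876 = (-1140 + (-27)² + 8*(-27)) - 27876 = (-1140 + 729 - 216) - 27876 = -627 - 27876 = -28503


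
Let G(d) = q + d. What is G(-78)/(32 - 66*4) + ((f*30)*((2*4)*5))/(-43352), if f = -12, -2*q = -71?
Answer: 1295815/2514416 ≈ 0.51535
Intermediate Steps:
q = 71/2 (q = -½*(-71) = 71/2 ≈ 35.500)
G(d) = 71/2 + d
G(-78)/(32 - 66*4) + ((f*30)*((2*4)*5))/(-43352) = (71/2 - 78)/(32 - 66*4) + ((-12*30)*((2*4)*5))/(-43352) = -85/(2*(32 - 264)) - 2880*5*(-1/43352) = -85/2/(-232) - 360*40*(-1/43352) = -85/2*(-1/232) - 14400*(-1/43352) = 85/464 + 1800/5419 = 1295815/2514416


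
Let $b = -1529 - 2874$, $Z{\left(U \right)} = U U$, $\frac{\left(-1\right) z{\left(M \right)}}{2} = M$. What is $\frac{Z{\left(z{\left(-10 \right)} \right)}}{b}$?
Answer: $- \frac{400}{4403} \approx -0.090847$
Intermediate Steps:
$z{\left(M \right)} = - 2 M$
$Z{\left(U \right)} = U^{2}$
$b = -4403$ ($b = -1529 - 2874 = -4403$)
$\frac{Z{\left(z{\left(-10 \right)} \right)}}{b} = \frac{\left(\left(-2\right) \left(-10\right)\right)^{2}}{-4403} = 20^{2} \left(- \frac{1}{4403}\right) = 400 \left(- \frac{1}{4403}\right) = - \frac{400}{4403}$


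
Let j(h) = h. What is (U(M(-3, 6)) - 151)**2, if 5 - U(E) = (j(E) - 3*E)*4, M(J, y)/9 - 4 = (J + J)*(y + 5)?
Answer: 21252100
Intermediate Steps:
M(J, y) = 36 + 18*J*(5 + y) (M(J, y) = 36 + 9*((J + J)*(y + 5)) = 36 + 9*((2*J)*(5 + y)) = 36 + 9*(2*J*(5 + y)) = 36 + 18*J*(5 + y))
U(E) = 5 + 8*E (U(E) = 5 - (E - 3*E)*4 = 5 - (-2*E)*4 = 5 - (-8)*E = 5 + 8*E)
(U(M(-3, 6)) - 151)**2 = ((5 + 8*(36 + 90*(-3) + 18*(-3)*6)) - 151)**2 = ((5 + 8*(36 - 270 - 324)) - 151)**2 = ((5 + 8*(-558)) - 151)**2 = ((5 - 4464) - 151)**2 = (-4459 - 151)**2 = (-4610)**2 = 21252100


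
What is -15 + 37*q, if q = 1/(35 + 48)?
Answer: -1208/83 ≈ -14.554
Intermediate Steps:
q = 1/83 ≈ 0.012048
-15 + 37*q = -15 + 37*(1/83) = -15 + 37/83 = -1208/83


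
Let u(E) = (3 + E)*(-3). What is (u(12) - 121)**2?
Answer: 27556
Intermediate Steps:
u(E) = -9 - 3*E
(u(12) - 121)**2 = ((-9 - 3*12) - 121)**2 = ((-9 - 36) - 121)**2 = (-45 - 121)**2 = (-166)**2 = 27556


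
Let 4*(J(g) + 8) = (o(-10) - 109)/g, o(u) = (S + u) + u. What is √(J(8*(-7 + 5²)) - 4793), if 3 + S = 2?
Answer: I*√2765506/24 ≈ 69.291*I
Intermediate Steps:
S = -1 (S = -3 + 2 = -1)
o(u) = -1 + 2*u (o(u) = (-1 + u) + u = -1 + 2*u)
J(g) = -8 - 65/(2*g) (J(g) = -8 + (((-1 + 2*(-10)) - 109)/g)/4 = -8 + (((-1 - 20) - 109)/g)/4 = -8 + ((-21 - 109)/g)/4 = -8 + (-130/g)/4 = -8 - 65/(2*g))
√(J(8*(-7 + 5²)) - 4793) = √((-8 - 65*1/(8*(-7 + 5²))/2) - 4793) = √((-8 - 65*1/(8*(-7 + 25))/2) - 4793) = √((-8 - 65/(2*(8*18))) - 4793) = √((-8 - 65/2/144) - 4793) = √((-8 - 65/2*1/144) - 4793) = √((-8 - 65/288) - 4793) = √(-2369/288 - 4793) = √(-1382753/288) = I*√2765506/24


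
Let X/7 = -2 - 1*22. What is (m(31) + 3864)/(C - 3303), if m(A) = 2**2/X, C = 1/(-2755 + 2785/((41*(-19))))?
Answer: -8303414355/7097916569 ≈ -1.1698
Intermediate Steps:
X = -168 (X = 7*(-2 - 1*22) = 7*(-2 - 22) = 7*(-24) = -168)
C = -779/2148930 (C = 1/(-2755 + 2785/(-779)) = 1/(-2755 + 2785*(-1/779)) = 1/(-2755 - 2785/779) = 1/(-2148930/779) = -779/2148930 ≈ -0.00036251)
m(A) = -1/42 (m(A) = 2**2/(-168) = 4*(-1/168) = -1/42)
(m(31) + 3864)/(C - 3303) = (-1/42 + 3864)/(-779/2148930 - 3303) = 162287/(42*(-7097916569/2148930)) = (162287/42)*(-2148930/7097916569) = -8303414355/7097916569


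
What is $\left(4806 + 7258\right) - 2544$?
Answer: $9520$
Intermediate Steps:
$\left(4806 + 7258\right) - 2544 = 12064 + \left(-12476 + 9932\right) = 12064 - 2544 = 9520$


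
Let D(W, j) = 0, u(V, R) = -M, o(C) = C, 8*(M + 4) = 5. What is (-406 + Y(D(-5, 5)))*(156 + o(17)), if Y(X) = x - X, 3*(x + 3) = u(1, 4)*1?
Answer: -564499/8 ≈ -70562.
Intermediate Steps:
M = -27/8 (M = -4 + (⅛)*5 = -4 + 5/8 = -27/8 ≈ -3.3750)
u(V, R) = 27/8 (u(V, R) = -1*(-27/8) = 27/8)
x = -15/8 (x = -3 + ((27/8)*1)/3 = -3 + (⅓)*(27/8) = -3 + 9/8 = -15/8 ≈ -1.8750)
Y(X) = -15/8 - X
(-406 + Y(D(-5, 5)))*(156 + o(17)) = (-406 + (-15/8 - 1*0))*(156 + 17) = (-406 + (-15/8 + 0))*173 = (-406 - 15/8)*173 = -3263/8*173 = -564499/8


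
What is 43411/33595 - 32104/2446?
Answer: -486175287/41086685 ≈ -11.833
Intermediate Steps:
43411/33595 - 32104/2446 = 43411*(1/33595) - 32104*1/2446 = 43411/33595 - 16052/1223 = -486175287/41086685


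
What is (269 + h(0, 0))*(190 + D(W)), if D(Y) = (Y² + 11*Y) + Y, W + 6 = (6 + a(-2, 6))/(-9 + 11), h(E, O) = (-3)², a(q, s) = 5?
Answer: 102443/2 ≈ 51222.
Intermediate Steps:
h(E, O) = 9
W = -½ (W = -6 + (6 + 5)/(-9 + 11) = -6 + 11/2 = -½ ≈ -0.50000)
D(Y) = Y² + 12*Y
(269 + h(0, 0))*(190 + D(W)) = (269 + 9)*(190 - (12 - ½)/2) = 278*(190 - ½*23/2) = 278*(190 - 23/4) = 278*(737/4) = 102443/2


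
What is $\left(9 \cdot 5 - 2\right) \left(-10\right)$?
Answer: $-430$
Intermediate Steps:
$\left(9 \cdot 5 - 2\right) \left(-10\right) = \left(45 - 2\right) \left(-10\right) = 43 \left(-10\right) = -430$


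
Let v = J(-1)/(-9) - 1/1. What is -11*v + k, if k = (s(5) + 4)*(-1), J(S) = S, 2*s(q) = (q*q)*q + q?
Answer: -533/9 ≈ -59.222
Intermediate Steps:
s(q) = q/2 + q³/2 (s(q) = ((q*q)*q + q)/2 = (q²*q + q)/2 = (q³ + q)/2 = (q + q³)/2 = q/2 + q³/2)
k = -69 (k = ((½)*5*(1 + 5²) + 4)*(-1) = ((½)*5*(1 + 25) + 4)*(-1) = ((½)*5*26 + 4)*(-1) = (65 + 4)*(-1) = 69*(-1) = -69)
v = -8/9 (v = -1/(-9) - 1/1 = -1*(-⅑) - 1*1 = ⅑ - 1 = -8/9 ≈ -0.88889)
-11*v + k = -11*(-8/9) - 69 = 88/9 - 69 = -533/9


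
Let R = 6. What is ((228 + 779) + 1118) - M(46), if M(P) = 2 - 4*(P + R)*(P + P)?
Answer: 21259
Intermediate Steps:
M(P) = 2 - 8*P*(6 + P) (M(P) = 2 - 4*(P + 6)*(P + P) = 2 - 4*(6 + P)*2*P = 2 - 8*P*(6 + P))
((228 + 779) + 1118) - M(46) = ((228 + 779) + 1118) - (2 - 48*46 - 8*46**2) = (1007 + 1118) - (2 - 2208 - 8*2116) = 2125 - (2 - 2208 - 16928) = 2125 - 1*(-19134) = 2125 + 19134 = 21259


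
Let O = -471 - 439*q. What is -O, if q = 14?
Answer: 6617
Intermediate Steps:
O = -6617 (O = -471 - 439*14 = -471 - 6146 = -6617)
-O = -1*(-6617) = 6617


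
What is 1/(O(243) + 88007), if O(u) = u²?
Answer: 1/147056 ≈ 6.8001e-6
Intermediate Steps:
1/(O(243) + 88007) = 1/(243² + 88007) = 1/(59049 + 88007) = 1/147056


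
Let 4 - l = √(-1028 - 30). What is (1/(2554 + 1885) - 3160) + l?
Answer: -14009483/4439 - 23*I*√2 ≈ -3156.0 - 32.527*I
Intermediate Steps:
l = 4 - 23*I*√2 (l = 4 - √(-1028 - 30) = 4 - √(-1058) = 4 - 23*I*√2 ≈ 4.0 - 32.527*I)
(1/(2554 + 1885) - 3160) + l = (1/(2554 + 1885) - 3160) + (4 - 23*I*√2) = (1/4439 - 3160) + (4 - 23*I*√2) = -14027239/4439 + (4 - 23*I*√2) = -14009483/4439 - 23*I*√2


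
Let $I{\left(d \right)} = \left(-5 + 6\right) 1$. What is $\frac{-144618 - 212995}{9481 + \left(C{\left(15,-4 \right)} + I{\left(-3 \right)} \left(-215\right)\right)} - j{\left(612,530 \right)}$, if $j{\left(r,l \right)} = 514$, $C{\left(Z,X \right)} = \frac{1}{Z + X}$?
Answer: $- \frac{56324221}{101927} \approx -552.59$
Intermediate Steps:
$I{\left(d \right)} = 1$ ($I{\left(d \right)} = 1 \cdot 1 = 1$)
$C{\left(Z,X \right)} = \frac{1}{X + Z}$
$\frac{-144618 - 212995}{9481 + \left(C{\left(15,-4 \right)} + I{\left(-3 \right)} \left(-215\right)\right)} - j{\left(612,530 \right)} = \frac{-144618 - 212995}{9481 + \left(\frac{1}{-4 + 15} + 1 \left(-215\right)\right)} - 514 = - \frac{357613}{9481 - \left(215 - \frac{1}{11}\right)} - 514 = - \frac{357613}{9481 + \left(\frac{1}{11} - 215\right)} - 514 = - \frac{357613}{9481 - \frac{2364}{11}} - 514 = - \frac{357613}{\frac{101927}{11}} - 514 = \left(-357613\right) \frac{11}{101927} - 514 = - \frac{3933743}{101927} - 514 = - \frac{56324221}{101927}$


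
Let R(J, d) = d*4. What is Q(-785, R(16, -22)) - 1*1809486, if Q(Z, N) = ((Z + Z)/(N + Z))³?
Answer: -1203917042827862/665338617 ≈ -1.8095e+6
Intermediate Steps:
R(J, d) = 4*d
Q(Z, N) = 8*Z³/(N + Z)³ (Q(Z, N) = ((2*Z)/(N + Z))³ = (2*Z/(N + Z))³ = 8*Z³/(N + Z)³)
Q(-785, R(16, -22)) - 1*1809486 = 8*(-785)³/(4*(-22) - 785)³ - 1*1809486 = 8*(-483736625)/(-88 - 785)³ - 1809486 = 8*(-483736625)/(-873)³ - 1809486 = 8*(-483736625)*(-1/665338617) - 1809486 = 3869893000/665338617 - 1809486 = -1203917042827862/665338617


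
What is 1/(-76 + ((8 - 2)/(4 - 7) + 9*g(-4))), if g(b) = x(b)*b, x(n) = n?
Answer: 1/66 ≈ 0.015152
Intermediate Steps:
g(b) = b**2 (g(b) = b*b = b**2)
1/(-76 + ((8 - 2)/(4 - 7) + 9*g(-4))) = 1/(-76 + ((8 - 2)/(4 - 7) + 9*(-4)**2)) = 1/(-76 + (6/(-3) + 9*16)) = 1/(-76 + (6*(-1/3) + 144)) = 1/(-76 + (-2 + 144)) = 1/(-76 + 142) = 1/66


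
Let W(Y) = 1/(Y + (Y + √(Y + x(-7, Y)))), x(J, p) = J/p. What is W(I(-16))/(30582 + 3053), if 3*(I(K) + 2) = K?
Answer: -2904/1475062925 - 3*I*√27786/1475062925 ≈ -1.9687e-6 - 3.3902e-7*I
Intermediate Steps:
I(K) = -2 + K/3
W(Y) = 1/(√(Y - 7/Y) + 2*Y) (W(Y) = 1/(Y + (Y + √(Y - 7/Y))) = 1/(√(Y - 7/Y) + 2*Y))
W(I(-16))/(30582 + 3053) = 1/((√((-2 + (⅓)*(-16)) - 7/(-2 + (⅓)*(-16))) + 2*(-2 + (⅓)*(-16)))*(30582 + 3053)) = 1/((√((-2 - 16/3) - 7/(-2 - 16/3)) + 2*(-2 - 16/3))*33635) = (1/33635)/(√(-22/3 - 7/(-22/3)) + 2*(-22/3)) = (1/33635)/(√(-22/3 - 7*(-3/22)) - 44/3) = (1/33635)/(√(-22/3 + 21/22) - 44/3) = (1/33635)/(√(-421/66) - 44/3) = (1/33635)/(I*√27786/66 - 44/3) = (1/33635)/(-44/3 + I*√27786/66) = 1/(33635*(-44/3 + I*√27786/66))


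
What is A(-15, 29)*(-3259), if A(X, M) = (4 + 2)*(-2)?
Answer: 39108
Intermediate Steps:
A(X, M) = -12 (A(X, M) = 6*(-2) = -12)
A(-15, 29)*(-3259) = -12*(-3259) = 39108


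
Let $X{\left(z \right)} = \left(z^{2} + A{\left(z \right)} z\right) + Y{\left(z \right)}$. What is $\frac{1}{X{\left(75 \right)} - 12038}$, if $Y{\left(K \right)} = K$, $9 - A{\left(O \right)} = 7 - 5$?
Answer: $- \frac{1}{5813} \approx -0.00017203$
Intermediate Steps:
$A{\left(O \right)} = 7$ ($A{\left(O \right)} = 9 - \left(7 - 5\right) = 9 - 2 = 7$)
$X{\left(z \right)} = z^{2} + 8 z$ ($X{\left(z \right)} = \left(z^{2} + 7 z\right) + z = z^{2} + 8 z$)
$\frac{1}{X{\left(75 \right)} - 12038} = \frac{1}{75 \left(8 + 75\right) - 12038} = \frac{1}{75 \cdot 83 - 12038} = \frac{1}{6225 - 12038} = \frac{1}{-5813} = - \frac{1}{5813}$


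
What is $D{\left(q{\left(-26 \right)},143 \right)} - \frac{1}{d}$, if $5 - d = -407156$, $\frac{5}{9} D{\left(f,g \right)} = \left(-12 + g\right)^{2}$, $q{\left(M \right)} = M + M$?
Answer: $\frac{62885609284}{2035805} \approx 30890.0$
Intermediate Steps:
$q{\left(M \right)} = 2 M$
$D{\left(f,g \right)} = \frac{9 \left(-12 + g\right)^{2}}{5}$
$d = 407161$ ($d = 5 - -407156 = 5 + 407156 = 407161$)
$D{\left(q{\left(-26 \right)},143 \right)} - \frac{1}{d} = \frac{9 \left(-12 + 143\right)^{2}}{5} - \frac{1}{407161} = \frac{9 \cdot 131^{2}}{5} - \frac{1}{407161} = \frac{9}{5} \cdot 17161 - \frac{1}{407161} = \frac{154449}{5} - \frac{1}{407161} = \frac{62885609284}{2035805}$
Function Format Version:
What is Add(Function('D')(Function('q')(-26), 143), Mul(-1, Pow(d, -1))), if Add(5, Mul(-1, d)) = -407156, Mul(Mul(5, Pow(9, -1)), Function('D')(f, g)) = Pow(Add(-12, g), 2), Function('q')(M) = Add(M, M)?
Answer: Rational(62885609284, 2035805) ≈ 30890.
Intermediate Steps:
Function('q')(M) = Mul(2, M)
Function('D')(f, g) = Mul(Rational(9, 5), Pow(Add(-12, g), 2))
d = 407161 (d = Add(5, Mul(-1, -407156)) = Add(5, 407156) = 407161)
Add(Function('D')(Function('q')(-26), 143), Mul(-1, Pow(d, -1))) = Add(Mul(Rational(9, 5), Pow(Add(-12, 143), 2)), Mul(-1, Pow(407161, -1))) = Add(Mul(Rational(9, 5), Pow(131, 2)), Mul(-1, Rational(1, 407161))) = Add(Mul(Rational(9, 5), 17161), Rational(-1, 407161)) = Add(Rational(154449, 5), Rational(-1, 407161)) = Rational(62885609284, 2035805)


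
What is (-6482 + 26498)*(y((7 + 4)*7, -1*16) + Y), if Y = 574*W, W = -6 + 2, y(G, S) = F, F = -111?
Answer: -48178512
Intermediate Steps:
y(G, S) = -111
W = -4
Y = -2296 (Y = 574*(-4) = -2296)
(-6482 + 26498)*(y((7 + 4)*7, -1*16) + Y) = (-6482 + 26498)*(-111 - 2296) = 20016*(-2407) = -48178512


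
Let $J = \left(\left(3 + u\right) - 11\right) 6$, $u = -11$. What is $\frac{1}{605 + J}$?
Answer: $\frac{1}{491} \approx 0.0020367$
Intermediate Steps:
$J = -114$ ($J = \left(\left(3 - 11\right) - 11\right) 6 = \left(-8 - 11\right) 6 = \left(-19\right) 6 = -114$)
$\frac{1}{605 + J} = \frac{1}{605 - 114} = \frac{1}{491}$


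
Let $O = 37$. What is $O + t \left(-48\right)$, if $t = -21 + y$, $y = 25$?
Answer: $-155$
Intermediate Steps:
$t = 4$ ($t = -21 + 25 = 4$)
$O + t \left(-48\right) = 37 + 4 \left(-48\right) = 37 - 192 = -155$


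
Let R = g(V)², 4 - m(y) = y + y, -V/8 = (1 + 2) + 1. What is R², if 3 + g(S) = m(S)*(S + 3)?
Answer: 15214875390625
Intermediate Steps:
V = -32 (V = -8*((1 + 2) + 1) = -8*(3 + 1) = -8*4 = -32)
m(y) = 4 - 2*y (m(y) = 4 - (y + y) = 4 - 2*y)
g(S) = -3 + (3 + S)*(4 - 2*S) (g(S) = -3 + (4 - 2*S)*(S + 3) = -3 + (4 - 2*S)*(3 + S) = -3 + (3 + S)*(4 - 2*S))
R = 3900625 (R = (9 - 2*(-32) - 2*(-32)²)² = (9 + 64 - 2*1024)² = (9 + 64 - 2048)² = (-1975)² = 3900625)
R² = 3900625² = 15214875390625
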